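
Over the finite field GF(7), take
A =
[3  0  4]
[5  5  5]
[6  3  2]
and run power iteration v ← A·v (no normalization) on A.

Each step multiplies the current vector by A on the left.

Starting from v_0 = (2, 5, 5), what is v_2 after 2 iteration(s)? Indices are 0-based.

v_2 = (2, 6, 4)

v_0 = (2, 5, 5).
v_1 = A·v_0 = (5, 4, 2).
v_2 = A·v_1 = (2, 6, 4).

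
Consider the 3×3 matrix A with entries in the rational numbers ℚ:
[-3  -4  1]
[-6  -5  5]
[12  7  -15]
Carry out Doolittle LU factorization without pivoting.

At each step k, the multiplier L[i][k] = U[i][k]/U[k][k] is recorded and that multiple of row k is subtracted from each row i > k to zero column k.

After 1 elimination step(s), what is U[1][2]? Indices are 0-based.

[col 0] pivot -3
  R1 -= 2*R0 → (0, 3, 3)  (L[1][0] := 2)
  R2 -= -4*R0 → (0, -9, -11)  (L[2][0] := -4)

U[1][2] = 3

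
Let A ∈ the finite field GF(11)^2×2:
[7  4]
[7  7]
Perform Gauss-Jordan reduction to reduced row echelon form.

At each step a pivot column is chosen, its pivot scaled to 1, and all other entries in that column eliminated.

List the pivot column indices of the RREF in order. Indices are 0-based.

pivot columns: 0, 1

[1] R0 /= 7  ⇒  (1, 10)
     R1 -= 7·R0  ⇒  (0, 3)
[2] R1 /= 3  ⇒  (0, 1)
     R0 -= 10·R1  ⇒  (1, 0)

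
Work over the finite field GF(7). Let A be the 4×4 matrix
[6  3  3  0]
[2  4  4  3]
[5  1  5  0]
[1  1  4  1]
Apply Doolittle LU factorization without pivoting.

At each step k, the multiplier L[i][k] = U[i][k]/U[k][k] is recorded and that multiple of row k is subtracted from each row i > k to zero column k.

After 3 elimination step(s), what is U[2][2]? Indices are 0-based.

k=0: U[0][0]=6
  eliminate (1,0): mult=5, new row 1: (0, 3, 3, 3); set L[1][0]=5
  eliminate (2,0): mult=2, new row 2: (0, 2, 6, 0); set L[2][0]=2
  eliminate (3,0): mult=6, new row 3: (0, 4, 0, 1); set L[3][0]=6
k=1: U[1][1]=3
  eliminate (2,1): mult=3, new row 2: (0, 0, 4, 5); set L[2][1]=3
  eliminate (3,1): mult=6, new row 3: (0, 0, 3, 4); set L[3][1]=6
k=2: U[2][2]=4
  eliminate (3,2): mult=6, new row 3: (0, 0, 0, 2); set L[3][2]=6

U[2][2] = 4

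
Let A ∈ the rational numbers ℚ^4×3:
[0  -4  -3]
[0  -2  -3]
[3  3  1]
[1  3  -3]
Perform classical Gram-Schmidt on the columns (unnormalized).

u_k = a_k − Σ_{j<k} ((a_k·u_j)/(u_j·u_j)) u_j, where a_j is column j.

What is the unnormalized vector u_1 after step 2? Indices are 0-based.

u_1 = (-4, -2, -3/5, 9/5)

Step 1: u_0 = a_0 = (0, 0, 3, 1).
Step 2: u_1 = a_1 − (6/5)·u_0 = (-4, -2, -3/5, 9/5).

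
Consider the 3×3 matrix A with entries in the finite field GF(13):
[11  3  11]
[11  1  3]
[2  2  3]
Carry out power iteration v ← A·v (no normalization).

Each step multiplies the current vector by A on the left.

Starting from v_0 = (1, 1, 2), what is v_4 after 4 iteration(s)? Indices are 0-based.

v_4 = (10, 8, 10)

v_0 = (1, 1, 2).
v_1 = A·v_0 = (10, 5, 10).
v_2 = A·v_1 = (1, 2, 8).
v_3 = A·v_2 = (1, 11, 4).
v_4 = A·v_3 = (10, 8, 10).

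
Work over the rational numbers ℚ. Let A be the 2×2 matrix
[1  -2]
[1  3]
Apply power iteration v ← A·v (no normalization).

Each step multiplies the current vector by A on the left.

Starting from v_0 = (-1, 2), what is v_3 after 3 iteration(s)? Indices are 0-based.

v_0 = (-1, 2).
v_1 = A·v_0 = (-5, 5).
v_2 = A·v_1 = (-15, 10).
v_3 = A·v_2 = (-35, 15).

v_3 = (-35, 15)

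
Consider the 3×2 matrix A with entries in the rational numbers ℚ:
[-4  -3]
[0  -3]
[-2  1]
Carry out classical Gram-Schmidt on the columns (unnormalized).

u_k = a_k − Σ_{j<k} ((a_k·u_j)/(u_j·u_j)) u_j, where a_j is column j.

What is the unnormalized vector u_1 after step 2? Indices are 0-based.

Step 1: u_0 = a_0 = (-4, 0, -2).
Step 2: u_1 = a_1 − (1/2)·u_0 = (-1, -3, 2).

u_1 = (-1, -3, 2)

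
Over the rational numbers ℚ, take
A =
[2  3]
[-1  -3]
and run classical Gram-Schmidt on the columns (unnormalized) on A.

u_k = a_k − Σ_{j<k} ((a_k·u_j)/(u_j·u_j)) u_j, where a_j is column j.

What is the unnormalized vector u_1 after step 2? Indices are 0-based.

Step 1: u_0 = a_0 = (2, -1).
Step 2: u_1 = a_1 − (9/5)·u_0 = (-3/5, -6/5).

u_1 = (-3/5, -6/5)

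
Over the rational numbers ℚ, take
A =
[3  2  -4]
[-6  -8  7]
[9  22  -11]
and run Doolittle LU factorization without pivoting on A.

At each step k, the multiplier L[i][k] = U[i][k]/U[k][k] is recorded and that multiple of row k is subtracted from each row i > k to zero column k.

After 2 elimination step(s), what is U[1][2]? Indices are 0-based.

U[1][2] = -1

k=0: U[0][0]=3
  eliminate (1,0): mult=-2, new row 1: (0, -4, -1); set L[1][0]=-2
  eliminate (2,0): mult=3, new row 2: (0, 16, 1); set L[2][0]=3
k=1: U[1][1]=-4
  eliminate (2,1): mult=-4, new row 2: (0, 0, -3); set L[2][1]=-4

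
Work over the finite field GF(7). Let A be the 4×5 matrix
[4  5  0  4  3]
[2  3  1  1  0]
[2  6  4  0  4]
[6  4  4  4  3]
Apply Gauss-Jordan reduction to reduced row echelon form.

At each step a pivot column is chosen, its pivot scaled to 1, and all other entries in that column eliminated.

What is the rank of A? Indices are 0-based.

[1] R0 /= 4  ⇒  (1, 3, 0, 1, 6)
     R1 -= 2·R0  ⇒  (0, 4, 1, 6, 2)
     R2 -= 2·R0  ⇒  (0, 0, 4, 5, 6)
     R3 -= 6·R0  ⇒  (0, 0, 4, 5, 2)
[2] R1 /= 4  ⇒  (0, 1, 2, 5, 4)
     R0 -= 3·R1  ⇒  (1, 0, 1, 0, 1)
[3] R2 /= 4  ⇒  (0, 0, 1, 3, 5)
     R0 -= 1·R2  ⇒  (1, 0, 0, 4, 3)
     R1 -= 2·R2  ⇒  (0, 1, 0, 6, 1)
     R3 -= 4·R2  ⇒  (0, 0, 0, 0, 3)
column 3 empty below row 3
[4] R3 /= 3  ⇒  (0, 0, 0, 0, 1)
     R0 -= 3·R3  ⇒  (1, 0, 0, 4, 0)
     R1 -= 1·R3  ⇒  (0, 1, 0, 6, 0)
     R2 -= 5·R3  ⇒  (0, 0, 1, 3, 0)

rank = 4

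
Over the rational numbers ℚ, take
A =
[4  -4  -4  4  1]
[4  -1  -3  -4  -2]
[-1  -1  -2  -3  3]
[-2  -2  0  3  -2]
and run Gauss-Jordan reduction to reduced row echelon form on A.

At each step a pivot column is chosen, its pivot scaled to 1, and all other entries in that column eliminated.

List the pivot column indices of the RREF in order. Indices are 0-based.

step 1: normalize row 0 (÷4) = (1, -1, -1, 1, 1/4)
  row 1: subtract 4×row0 = (0, 3, 1, -8, -3)
  row 2: subtract -1×row0 = (0, -2, -3, -2, 13/4)
  row 3: subtract -2×row0 = (0, -4, -2, 5, -3/2)
step 2: normalize row 1 (÷3) = (0, 1, 1/3, -8/3, -1)
  row 0: subtract -1×row1 = (1, 0, -2/3, -5/3, -3/4)
  row 2: subtract -2×row1 = (0, 0, -7/3, -22/3, 5/4)
  row 3: subtract -4×row1 = (0, 0, -2/3, -17/3, -11/2)
step 3: normalize row 2 (÷-7/3) = (0, 0, 1, 22/7, -15/28)
  row 0: subtract -2/3×row2 = (1, 0, 0, 3/7, -31/28)
  row 1: subtract 1/3×row2 = (0, 1, 0, -26/7, -23/28)
  row 3: subtract -2/3×row2 = (0, 0, 0, -25/7, -41/7)
step 4: normalize row 3 (÷-25/7) = (0, 0, 0, 1, 41/25)
  row 0: subtract 3/7×row3 = (1, 0, 0, 0, -181/100)
  row 1: subtract -26/7×row3 = (0, 1, 0, 0, 527/100)
  row 2: subtract 22/7×row3 = (0, 0, 1, 0, -569/100)

pivot columns: 0, 1, 2, 3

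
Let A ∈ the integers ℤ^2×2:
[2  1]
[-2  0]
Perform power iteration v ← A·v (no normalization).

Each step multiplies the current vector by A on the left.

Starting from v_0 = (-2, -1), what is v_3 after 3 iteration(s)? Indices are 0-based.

v_0 = (-2, -1).
v_1 = A·v_0 = (-5, 4).
v_2 = A·v_1 = (-6, 10).
v_3 = A·v_2 = (-2, 12).

v_3 = (-2, 12)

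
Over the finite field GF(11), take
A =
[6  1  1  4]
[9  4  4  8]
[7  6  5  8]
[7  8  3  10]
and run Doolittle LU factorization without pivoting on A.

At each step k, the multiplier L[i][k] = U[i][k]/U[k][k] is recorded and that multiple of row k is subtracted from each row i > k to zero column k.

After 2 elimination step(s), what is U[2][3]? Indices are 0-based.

k=0: U[0][0]=6
  eliminate (1,0): mult=7, new row 1: (0, 8, 8, 2); set L[1][0]=7
  eliminate (2,0): mult=3, new row 2: (0, 3, 2, 7); set L[2][0]=3
  eliminate (3,0): mult=3, new row 3: (0, 5, 0, 9); set L[3][0]=3
k=1: U[1][1]=8
  eliminate (2,1): mult=10, new row 2: (0, 0, 10, 9); set L[2][1]=10
  eliminate (3,1): mult=2, new row 3: (0, 0, 6, 5); set L[3][1]=2

U[2][3] = 9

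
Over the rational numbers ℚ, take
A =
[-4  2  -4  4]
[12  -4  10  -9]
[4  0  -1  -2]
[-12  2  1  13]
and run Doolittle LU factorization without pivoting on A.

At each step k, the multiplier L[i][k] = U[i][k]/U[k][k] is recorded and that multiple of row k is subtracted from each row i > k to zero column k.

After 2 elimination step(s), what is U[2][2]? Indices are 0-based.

Step 1: pivot at (0,0) is -4.
  row1 ← row1 − (-3)·row0  ⇒  L[1][0]=-3, U row1=(0, 2, -2, 3)
  row2 ← row2 − (-1)·row0  ⇒  L[2][0]=-1, U row2=(0, 2, -5, 2)
  row3 ← row3 − (3)·row0  ⇒  L[3][0]=3, U row3=(0, -4, 13, 1)
Step 2: pivot at (1,1) is 2.
  row2 ← row2 − (1)·row1  ⇒  L[2][1]=1, U row2=(0, 0, -3, -1)
  row3 ← row3 − (-2)·row1  ⇒  L[3][1]=-2, U row3=(0, 0, 9, 7)

U[2][2] = -3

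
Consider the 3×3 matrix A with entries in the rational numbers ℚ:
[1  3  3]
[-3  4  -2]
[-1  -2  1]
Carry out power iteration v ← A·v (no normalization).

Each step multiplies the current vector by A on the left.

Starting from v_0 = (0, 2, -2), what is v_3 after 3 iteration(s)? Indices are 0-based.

v_3 = (108, 246, -168)

v_0 = (0, 2, -2).
v_1 = A·v_0 = (0, 12, -6).
v_2 = A·v_1 = (18, 60, -30).
v_3 = A·v_2 = (108, 246, -168).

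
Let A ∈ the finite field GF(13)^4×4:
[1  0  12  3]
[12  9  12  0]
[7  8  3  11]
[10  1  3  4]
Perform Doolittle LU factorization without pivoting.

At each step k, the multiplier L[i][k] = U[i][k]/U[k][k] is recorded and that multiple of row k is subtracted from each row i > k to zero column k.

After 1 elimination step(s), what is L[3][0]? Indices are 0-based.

[col 0] pivot 1
  R1 -= 12*R0 → (0, 9, 11, 3)  (L[1][0] := 12)
  R2 -= 7*R0 → (0, 8, 10, 3)  (L[2][0] := 7)
  R3 -= 10*R0 → (0, 1, 0, 0)  (L[3][0] := 10)

L[3][0] = 10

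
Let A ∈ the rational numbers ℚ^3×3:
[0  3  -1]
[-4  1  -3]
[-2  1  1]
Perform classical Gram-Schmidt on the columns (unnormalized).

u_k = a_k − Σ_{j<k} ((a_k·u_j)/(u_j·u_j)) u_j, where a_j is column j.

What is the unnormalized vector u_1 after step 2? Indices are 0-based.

u_1 = (3, -1/5, 2/5)

Step 1: u_0 = a_0 = (0, -4, -2).
Step 2: u_1 = a_1 − (-3/10)·u_0 = (3, -1/5, 2/5).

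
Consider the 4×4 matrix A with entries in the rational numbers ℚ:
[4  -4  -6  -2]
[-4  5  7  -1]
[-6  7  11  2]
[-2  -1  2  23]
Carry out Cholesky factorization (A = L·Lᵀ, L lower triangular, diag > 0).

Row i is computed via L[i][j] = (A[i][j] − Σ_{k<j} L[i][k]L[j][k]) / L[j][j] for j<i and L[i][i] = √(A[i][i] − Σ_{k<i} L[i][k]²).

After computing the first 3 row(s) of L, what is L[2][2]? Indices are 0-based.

Step 1: L[0][0] = √(4) = 2.
  L[1][0] = (-4) / L[0][0] = -2.
Step 2: L[1][1] = √(1) = 1.
  L[2][0] = (-6) / L[0][0] = -3.
  L[2][1] = (1) / L[1][1] = 1.
Step 3: L[2][2] = √(1) = 1.

L[2][2] = 1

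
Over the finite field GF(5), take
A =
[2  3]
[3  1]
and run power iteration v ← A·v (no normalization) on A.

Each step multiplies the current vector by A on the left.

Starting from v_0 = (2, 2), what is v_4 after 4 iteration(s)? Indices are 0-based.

v_4 = (4, 1)

v_0 = (2, 2).
v_1 = A·v_0 = (0, 3).
v_2 = A·v_1 = (4, 3).
v_3 = A·v_2 = (2, 0).
v_4 = A·v_3 = (4, 1).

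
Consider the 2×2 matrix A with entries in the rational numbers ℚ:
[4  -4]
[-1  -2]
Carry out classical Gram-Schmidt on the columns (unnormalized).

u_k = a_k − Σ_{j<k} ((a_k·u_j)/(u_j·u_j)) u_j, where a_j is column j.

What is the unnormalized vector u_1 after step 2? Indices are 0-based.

Step 1: u_0 = a_0 = (4, -1).
Step 2: u_1 = a_1 − (-14/17)·u_0 = (-12/17, -48/17).

u_1 = (-12/17, -48/17)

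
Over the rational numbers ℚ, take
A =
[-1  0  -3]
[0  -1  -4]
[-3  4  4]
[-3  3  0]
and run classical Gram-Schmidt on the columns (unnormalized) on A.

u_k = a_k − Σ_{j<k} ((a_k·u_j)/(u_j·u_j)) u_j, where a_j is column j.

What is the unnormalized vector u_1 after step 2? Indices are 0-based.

Step 1: u_0 = a_0 = (-1, 0, -3, -3).
Step 2: u_1 = a_1 − (-21/19)·u_0 = (-21/19, -1, 13/19, -6/19).

u_1 = (-21/19, -1, 13/19, -6/19)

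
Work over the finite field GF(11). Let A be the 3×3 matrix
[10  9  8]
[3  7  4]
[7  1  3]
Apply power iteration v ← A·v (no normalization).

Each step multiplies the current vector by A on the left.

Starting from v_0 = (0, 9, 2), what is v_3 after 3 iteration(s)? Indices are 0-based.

v_3 = (9, 3, 2)

v_0 = (0, 9, 2).
v_1 = A·v_0 = (9, 5, 4).
v_2 = A·v_1 = (2, 1, 3).
v_3 = A·v_2 = (9, 3, 2).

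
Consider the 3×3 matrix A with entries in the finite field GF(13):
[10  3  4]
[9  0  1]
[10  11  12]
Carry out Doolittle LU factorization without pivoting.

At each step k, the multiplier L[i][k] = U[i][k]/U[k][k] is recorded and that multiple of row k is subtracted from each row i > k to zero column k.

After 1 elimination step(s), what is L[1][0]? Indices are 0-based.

L[1][0] = 10

[col 0] pivot 10
  R1 -= 10*R0 → (0, 9, 0)  (L[1][0] := 10)
  R2 -= 1*R0 → (0, 8, 8)  (L[2][0] := 1)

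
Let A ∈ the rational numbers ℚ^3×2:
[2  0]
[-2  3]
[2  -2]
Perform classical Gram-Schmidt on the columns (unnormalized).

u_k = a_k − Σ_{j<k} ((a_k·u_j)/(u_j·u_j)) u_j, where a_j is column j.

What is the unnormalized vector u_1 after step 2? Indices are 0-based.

u_1 = (5/3, 4/3, -1/3)

Step 1: u_0 = a_0 = (2, -2, 2).
Step 2: u_1 = a_1 − (-5/6)·u_0 = (5/3, 4/3, -1/3).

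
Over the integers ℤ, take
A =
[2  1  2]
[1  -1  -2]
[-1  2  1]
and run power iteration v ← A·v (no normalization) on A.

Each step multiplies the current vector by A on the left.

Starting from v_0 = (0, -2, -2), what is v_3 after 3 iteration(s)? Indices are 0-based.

v_0 = (0, -2, -2).
v_1 = A·v_0 = (-6, 6, -6).
v_2 = A·v_1 = (-18, 0, 12).
v_3 = A·v_2 = (-12, -42, 30).

v_3 = (-12, -42, 30)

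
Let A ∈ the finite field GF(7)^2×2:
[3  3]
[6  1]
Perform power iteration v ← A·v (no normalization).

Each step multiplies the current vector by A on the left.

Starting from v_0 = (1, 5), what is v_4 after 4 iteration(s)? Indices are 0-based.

v_4 = (4, 2)

v_0 = (1, 5).
v_1 = A·v_0 = (4, 4).
v_2 = A·v_1 = (3, 0).
v_3 = A·v_2 = (2, 4).
v_4 = A·v_3 = (4, 2).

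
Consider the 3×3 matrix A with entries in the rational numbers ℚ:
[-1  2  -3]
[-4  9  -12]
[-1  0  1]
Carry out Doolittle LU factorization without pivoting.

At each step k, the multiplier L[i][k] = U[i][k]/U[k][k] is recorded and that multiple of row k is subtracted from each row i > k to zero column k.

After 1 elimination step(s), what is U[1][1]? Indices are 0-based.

U[1][1] = 1

[col 0] pivot -1
  R1 -= 4*R0 → (0, 1, 0)  (L[1][0] := 4)
  R2 -= 1*R0 → (0, -2, 4)  (L[2][0] := 1)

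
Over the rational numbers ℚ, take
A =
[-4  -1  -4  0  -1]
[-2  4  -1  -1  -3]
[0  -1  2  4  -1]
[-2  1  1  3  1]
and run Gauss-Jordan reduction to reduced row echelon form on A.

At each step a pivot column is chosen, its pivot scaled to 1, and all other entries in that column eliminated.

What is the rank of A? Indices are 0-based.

rank = 4

step 1: normalize row 0 (÷-4) = (1, 1/4, 1, 0, 1/4)
  row 1: subtract -2×row0 = (0, 9/2, 1, -1, -5/2)
  row 3: subtract -2×row0 = (0, 3/2, 3, 3, 3/2)
step 2: normalize row 1 (÷9/2) = (0, 1, 2/9, -2/9, -5/9)
  row 0: subtract 1/4×row1 = (1, 0, 17/18, 1/18, 7/18)
  row 2: subtract -1×row1 = (0, 0, 20/9, 34/9, -14/9)
  row 3: subtract 3/2×row1 = (0, 0, 8/3, 10/3, 7/3)
step 3: normalize row 2 (÷20/9) = (0, 0, 1, 17/10, -7/10)
  row 0: subtract 17/18×row2 = (1, 0, 0, -31/20, 21/20)
  row 1: subtract 2/9×row2 = (0, 1, 0, -3/5, -2/5)
  row 3: subtract 8/3×row2 = (0, 0, 0, -6/5, 21/5)
step 4: normalize row 3 (÷-6/5) = (0, 0, 0, 1, -7/2)
  row 0: subtract -31/20×row3 = (1, 0, 0, 0, -35/8)
  row 1: subtract -3/5×row3 = (0, 1, 0, 0, -5/2)
  row 2: subtract 17/10×row3 = (0, 0, 1, 0, 21/4)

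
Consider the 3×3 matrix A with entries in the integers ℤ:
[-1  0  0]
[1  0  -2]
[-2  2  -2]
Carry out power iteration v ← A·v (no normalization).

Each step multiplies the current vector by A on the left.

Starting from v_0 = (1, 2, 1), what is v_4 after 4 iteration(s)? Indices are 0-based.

v_0 = (1, 2, 1).
v_1 = A·v_0 = (-1, -1, 0).
v_2 = A·v_1 = (1, -1, 0).
v_3 = A·v_2 = (-1, 1, -4).
v_4 = A·v_3 = (1, 7, 12).

v_4 = (1, 7, 12)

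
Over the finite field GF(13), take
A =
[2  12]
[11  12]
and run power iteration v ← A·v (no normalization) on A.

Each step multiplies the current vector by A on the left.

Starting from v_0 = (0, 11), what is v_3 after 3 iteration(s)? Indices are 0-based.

v_0 = (0, 11).
v_1 = A·v_0 = (2, 2).
v_2 = A·v_1 = (2, 7).
v_3 = A·v_2 = (10, 2).

v_3 = (10, 2)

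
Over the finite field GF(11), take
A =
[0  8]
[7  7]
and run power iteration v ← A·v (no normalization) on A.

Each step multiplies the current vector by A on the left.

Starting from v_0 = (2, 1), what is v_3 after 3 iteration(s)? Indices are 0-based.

v_0 = (2, 1).
v_1 = A·v_0 = (8, 10).
v_2 = A·v_1 = (3, 5).
v_3 = A·v_2 = (7, 1).

v_3 = (7, 1)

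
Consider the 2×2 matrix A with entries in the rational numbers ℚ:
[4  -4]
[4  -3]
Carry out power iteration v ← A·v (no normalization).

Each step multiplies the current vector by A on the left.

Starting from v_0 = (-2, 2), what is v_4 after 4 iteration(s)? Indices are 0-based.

v_0 = (-2, 2).
v_1 = A·v_0 = (-16, -14).
v_2 = A·v_1 = (-8, -22).
v_3 = A·v_2 = (56, 34).
v_4 = A·v_3 = (88, 122).

v_4 = (88, 122)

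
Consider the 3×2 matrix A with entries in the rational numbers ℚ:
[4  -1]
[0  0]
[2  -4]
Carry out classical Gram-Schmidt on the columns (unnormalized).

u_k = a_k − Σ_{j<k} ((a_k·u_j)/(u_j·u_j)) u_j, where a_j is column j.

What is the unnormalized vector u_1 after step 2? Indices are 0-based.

Step 1: u_0 = a_0 = (4, 0, 2).
Step 2: u_1 = a_1 − (-3/5)·u_0 = (7/5, 0, -14/5).

u_1 = (7/5, 0, -14/5)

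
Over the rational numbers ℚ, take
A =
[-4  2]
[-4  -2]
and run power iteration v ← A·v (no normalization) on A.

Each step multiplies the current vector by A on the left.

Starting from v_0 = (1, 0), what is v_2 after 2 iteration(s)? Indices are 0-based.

v_2 = (8, 24)

v_0 = (1, 0).
v_1 = A·v_0 = (-4, -4).
v_2 = A·v_1 = (8, 24).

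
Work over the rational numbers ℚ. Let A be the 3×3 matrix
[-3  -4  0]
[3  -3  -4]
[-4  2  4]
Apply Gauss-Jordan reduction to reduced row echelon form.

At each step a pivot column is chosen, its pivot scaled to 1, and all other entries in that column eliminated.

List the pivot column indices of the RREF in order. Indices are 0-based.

pivot columns: 0, 1, 2

step 1: normalize row 0 (÷-3) = (1, 4/3, 0)
  row 1: subtract 3×row0 = (0, -7, -4)
  row 2: subtract -4×row0 = (0, 22/3, 4)
step 2: normalize row 1 (÷-7) = (0, 1, 4/7)
  row 0: subtract 4/3×row1 = (1, 0, -16/21)
  row 2: subtract 22/3×row1 = (0, 0, -4/21)
step 3: normalize row 2 (÷-4/21) = (0, 0, 1)
  row 0: subtract -16/21×row2 = (1, 0, 0)
  row 1: subtract 4/7×row2 = (0, 1, 0)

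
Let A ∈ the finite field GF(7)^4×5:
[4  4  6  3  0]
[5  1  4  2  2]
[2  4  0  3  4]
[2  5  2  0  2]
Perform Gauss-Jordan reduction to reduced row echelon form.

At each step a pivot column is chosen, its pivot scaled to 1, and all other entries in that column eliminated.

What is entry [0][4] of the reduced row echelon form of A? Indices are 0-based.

[1] R0 /= 4  ⇒  (1, 1, 5, 6, 0)
     R1 -= 5·R0  ⇒  (0, 3, 0, 0, 2)
     R2 -= 2·R0  ⇒  (0, 2, 4, 5, 4)
     R3 -= 2·R0  ⇒  (0, 3, 6, 2, 2)
[2] R1 /= 3  ⇒  (0, 1, 0, 0, 3)
     R0 -= 1·R1  ⇒  (1, 0, 5, 6, 4)
     R2 -= 2·R1  ⇒  (0, 0, 4, 5, 5)
     R3 -= 3·R1  ⇒  (0, 0, 6, 2, 0)
[3] R2 /= 4  ⇒  (0, 0, 1, 3, 3)
     R0 -= 5·R2  ⇒  (1, 0, 0, 5, 3)
     R3 -= 6·R2  ⇒  (0, 0, 0, 5, 3)
[4] R3 /= 5  ⇒  (0, 0, 0, 1, 2)
     R0 -= 5·R3  ⇒  (1, 0, 0, 0, 0)
     R2 -= 3·R3  ⇒  (0, 0, 1, 0, 4)

M[0][4] = 0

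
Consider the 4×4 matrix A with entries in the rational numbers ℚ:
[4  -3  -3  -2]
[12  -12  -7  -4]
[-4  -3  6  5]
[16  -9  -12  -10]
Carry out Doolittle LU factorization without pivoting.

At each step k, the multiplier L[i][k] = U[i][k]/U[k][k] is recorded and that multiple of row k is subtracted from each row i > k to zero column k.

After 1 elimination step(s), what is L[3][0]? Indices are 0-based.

L[3][0] = 4

k=0: U[0][0]=4
  eliminate (1,0): mult=3, new row 1: (0, -3, 2, 2); set L[1][0]=3
  eliminate (2,0): mult=-1, new row 2: (0, -6, 3, 3); set L[2][0]=-1
  eliminate (3,0): mult=4, new row 3: (0, 3, 0, -2); set L[3][0]=4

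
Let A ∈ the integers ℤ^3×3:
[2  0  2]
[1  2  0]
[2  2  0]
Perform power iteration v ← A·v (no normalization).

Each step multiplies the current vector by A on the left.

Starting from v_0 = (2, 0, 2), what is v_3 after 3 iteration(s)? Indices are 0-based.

v_0 = (2, 0, 2).
v_1 = A·v_0 = (8, 2, 4).
v_2 = A·v_1 = (24, 12, 20).
v_3 = A·v_2 = (88, 48, 72).

v_3 = (88, 48, 72)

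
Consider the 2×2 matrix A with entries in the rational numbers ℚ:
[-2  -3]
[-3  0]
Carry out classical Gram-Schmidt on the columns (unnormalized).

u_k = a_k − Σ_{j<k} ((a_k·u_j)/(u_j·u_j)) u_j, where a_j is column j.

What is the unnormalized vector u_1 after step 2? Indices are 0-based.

u_1 = (-27/13, 18/13)

Step 1: u_0 = a_0 = (-2, -3).
Step 2: u_1 = a_1 − (6/13)·u_0 = (-27/13, 18/13).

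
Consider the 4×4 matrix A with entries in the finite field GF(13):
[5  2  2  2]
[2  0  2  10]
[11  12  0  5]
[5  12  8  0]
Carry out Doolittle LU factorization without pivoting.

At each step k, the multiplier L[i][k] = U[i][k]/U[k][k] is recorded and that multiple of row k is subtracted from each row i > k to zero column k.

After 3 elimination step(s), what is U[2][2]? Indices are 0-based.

U[2][2] = 7

k=0: U[0][0]=5
  eliminate (1,0): mult=3, new row 1: (0, 7, 9, 4); set L[1][0]=3
  eliminate (2,0): mult=10, new row 2: (0, 5, 6, 11); set L[2][0]=10
  eliminate (3,0): mult=1, new row 3: (0, 10, 6, 11); set L[3][0]=1
k=1: U[1][1]=7
  eliminate (2,1): mult=10, new row 2: (0, 0, 7, 10); set L[2][1]=10
  eliminate (3,1): mult=7, new row 3: (0, 0, 8, 9); set L[3][1]=7
k=2: U[2][2]=7
  eliminate (3,2): mult=3, new row 3: (0, 0, 0, 5); set L[3][2]=3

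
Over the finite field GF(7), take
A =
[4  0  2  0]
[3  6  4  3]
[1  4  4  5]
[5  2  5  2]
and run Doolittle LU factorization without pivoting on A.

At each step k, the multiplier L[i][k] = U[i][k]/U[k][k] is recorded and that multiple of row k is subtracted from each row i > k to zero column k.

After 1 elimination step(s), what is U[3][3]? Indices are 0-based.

U[3][3] = 2

Step 1: pivot at (0,0) is 4.
  row1 ← row1 − (6)·row0  ⇒  L[1][0]=6, U row1=(0, 6, 6, 3)
  row2 ← row2 − (2)·row0  ⇒  L[2][0]=2, U row2=(0, 4, 0, 5)
  row3 ← row3 − (3)·row0  ⇒  L[3][0]=3, U row3=(0, 2, 6, 2)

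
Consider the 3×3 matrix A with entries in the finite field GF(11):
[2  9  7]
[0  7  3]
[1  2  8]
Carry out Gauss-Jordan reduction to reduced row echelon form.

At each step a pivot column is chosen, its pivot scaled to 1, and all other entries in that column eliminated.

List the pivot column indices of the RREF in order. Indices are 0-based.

pivot columns: 0, 1, 2

[1] R0 /= 2  ⇒  (1, 10, 9)
     R2 -= 1·R0  ⇒  (0, 3, 10)
[2] R1 /= 7  ⇒  (0, 1, 2)
     R0 -= 10·R1  ⇒  (1, 0, 0)
     R2 -= 3·R1  ⇒  (0, 0, 4)
[3] R2 /= 4  ⇒  (0, 0, 1)
     R1 -= 2·R2  ⇒  (0, 1, 0)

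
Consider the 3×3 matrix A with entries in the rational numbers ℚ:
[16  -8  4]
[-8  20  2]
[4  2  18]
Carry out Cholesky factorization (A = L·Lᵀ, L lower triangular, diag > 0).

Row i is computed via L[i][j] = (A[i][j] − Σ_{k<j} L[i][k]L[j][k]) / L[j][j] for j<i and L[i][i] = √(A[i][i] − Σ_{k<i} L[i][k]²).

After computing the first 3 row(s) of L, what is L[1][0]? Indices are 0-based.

Step 1: L[0][0] = √(16) = 4.
  L[1][0] = (-8) / L[0][0] = -2.
Step 2: L[1][1] = √(16) = 4.
  L[2][0] = (4) / L[0][0] = 1.
  L[2][1] = (4) / L[1][1] = 1.
Step 3: L[2][2] = √(16) = 4.

L[1][0] = -2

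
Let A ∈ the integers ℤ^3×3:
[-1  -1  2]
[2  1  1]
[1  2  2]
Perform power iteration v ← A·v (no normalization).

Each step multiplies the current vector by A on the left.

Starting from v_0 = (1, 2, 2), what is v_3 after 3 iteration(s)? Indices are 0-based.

v_0 = (1, 2, 2).
v_1 = A·v_0 = (1, 6, 9).
v_2 = A·v_1 = (11, 17, 31).
v_3 = A·v_2 = (34, 70, 107).

v_3 = (34, 70, 107)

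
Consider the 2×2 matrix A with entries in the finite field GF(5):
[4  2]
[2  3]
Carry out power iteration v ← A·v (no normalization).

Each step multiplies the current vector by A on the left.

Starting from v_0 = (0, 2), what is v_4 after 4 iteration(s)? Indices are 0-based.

v_4 = (4, 0)

v_0 = (0, 2).
v_1 = A·v_0 = (4, 1).
v_2 = A·v_1 = (3, 1).
v_3 = A·v_2 = (4, 4).
v_4 = A·v_3 = (4, 0).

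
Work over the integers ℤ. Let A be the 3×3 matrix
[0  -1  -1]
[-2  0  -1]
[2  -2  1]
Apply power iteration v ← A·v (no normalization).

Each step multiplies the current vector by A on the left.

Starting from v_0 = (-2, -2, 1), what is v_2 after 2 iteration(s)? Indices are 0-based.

v_2 = (-4, -3, -3)

v_0 = (-2, -2, 1).
v_1 = A·v_0 = (1, 3, 1).
v_2 = A·v_1 = (-4, -3, -3).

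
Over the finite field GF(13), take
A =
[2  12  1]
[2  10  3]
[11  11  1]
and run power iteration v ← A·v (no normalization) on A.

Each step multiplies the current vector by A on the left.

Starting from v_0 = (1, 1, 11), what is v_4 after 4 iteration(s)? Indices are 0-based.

v_4 = (12, 8, 11)

v_0 = (1, 1, 11).
v_1 = A·v_0 = (12, 6, 7).
v_2 = A·v_1 = (12, 1, 10).
v_3 = A·v_2 = (7, 12, 10).
v_4 = A·v_3 = (12, 8, 11).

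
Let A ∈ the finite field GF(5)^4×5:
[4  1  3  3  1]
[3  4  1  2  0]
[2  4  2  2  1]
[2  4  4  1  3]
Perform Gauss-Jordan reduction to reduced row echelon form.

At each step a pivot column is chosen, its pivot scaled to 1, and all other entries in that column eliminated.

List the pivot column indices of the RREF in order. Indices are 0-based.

[1] R0 /= 4  ⇒  (1, 4, 2, 2, 4)
     R1 -= 3·R0  ⇒  (0, 2, 0, 1, 3)
     R2 -= 2·R0  ⇒  (0, 1, 3, 3, 3)
     R3 -= 2·R0  ⇒  (0, 1, 0, 2, 0)
[2] R1 /= 2  ⇒  (0, 1, 0, 3, 4)
     R0 -= 4·R1  ⇒  (1, 0, 2, 0, 3)
     R2 -= 1·R1  ⇒  (0, 0, 3, 0, 4)
     R3 -= 1·R1  ⇒  (0, 0, 0, 4, 1)
[3] R2 /= 3  ⇒  (0, 0, 1, 0, 3)
     R0 -= 2·R2  ⇒  (1, 0, 0, 0, 2)
[4] R3 /= 4  ⇒  (0, 0, 0, 1, 4)
     R1 -= 3·R3  ⇒  (0, 1, 0, 0, 2)

pivot columns: 0, 1, 2, 3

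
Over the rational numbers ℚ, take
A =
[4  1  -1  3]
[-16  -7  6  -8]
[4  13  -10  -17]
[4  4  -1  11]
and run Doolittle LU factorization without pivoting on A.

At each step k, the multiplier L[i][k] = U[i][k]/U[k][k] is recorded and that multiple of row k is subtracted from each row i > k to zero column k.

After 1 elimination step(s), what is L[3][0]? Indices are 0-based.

L[3][0] = 1

[col 0] pivot 4
  R1 -= -4*R0 → (0, -3, 2, 4)  (L[1][0] := -4)
  R2 -= 1*R0 → (0, 12, -9, -20)  (L[2][0] := 1)
  R3 -= 1*R0 → (0, 3, 0, 8)  (L[3][0] := 1)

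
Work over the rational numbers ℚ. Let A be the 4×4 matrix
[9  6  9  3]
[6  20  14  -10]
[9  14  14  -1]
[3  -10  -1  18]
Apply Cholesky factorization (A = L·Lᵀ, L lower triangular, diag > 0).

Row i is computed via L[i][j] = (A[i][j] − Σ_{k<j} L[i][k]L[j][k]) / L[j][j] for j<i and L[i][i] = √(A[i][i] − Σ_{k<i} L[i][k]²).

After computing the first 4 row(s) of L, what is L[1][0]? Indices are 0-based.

Step 1: L[0][0] = √(9) = 3.
  L[1][0] = (6) / L[0][0] = 2.
Step 2: L[1][1] = √(16) = 4.
  L[2][0] = (9) / L[0][0] = 3.
  L[2][1] = (8) / L[1][1] = 2.
Step 3: L[2][2] = √(1) = 1.
  L[3][0] = (3) / L[0][0] = 1.
  L[3][1] = (-12) / L[1][1] = -3.
  L[3][2] = (2) / L[2][2] = 2.
Step 4: L[3][3] = √(4) = 2.

L[1][0] = 2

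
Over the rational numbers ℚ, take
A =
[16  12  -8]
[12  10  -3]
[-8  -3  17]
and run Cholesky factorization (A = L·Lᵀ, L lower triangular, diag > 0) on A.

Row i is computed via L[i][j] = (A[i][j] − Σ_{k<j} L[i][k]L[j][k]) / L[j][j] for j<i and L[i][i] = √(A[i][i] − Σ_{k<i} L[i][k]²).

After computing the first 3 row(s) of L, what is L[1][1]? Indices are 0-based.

L[1][1] = 1

Step 1: L[0][0] = √(16) = 4.
  L[1][0] = (12) / L[0][0] = 3.
Step 2: L[1][1] = √(1) = 1.
  L[2][0] = (-8) / L[0][0] = -2.
  L[2][1] = (3) / L[1][1] = 3.
Step 3: L[2][2] = √(4) = 2.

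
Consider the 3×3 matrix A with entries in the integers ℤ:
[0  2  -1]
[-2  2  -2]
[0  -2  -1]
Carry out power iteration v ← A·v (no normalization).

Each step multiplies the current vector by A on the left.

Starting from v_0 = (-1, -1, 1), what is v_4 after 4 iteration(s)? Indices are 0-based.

v_0 = (-1, -1, 1).
v_1 = A·v_0 = (-3, -2, 1).
v_2 = A·v_1 = (-5, 0, 3).
v_3 = A·v_2 = (-3, 4, -3).
v_4 = A·v_3 = (11, 20, -5).

v_4 = (11, 20, -5)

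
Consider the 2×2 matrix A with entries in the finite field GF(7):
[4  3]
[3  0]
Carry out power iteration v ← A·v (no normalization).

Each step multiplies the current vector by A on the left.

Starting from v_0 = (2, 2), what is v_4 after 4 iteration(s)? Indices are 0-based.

v_0 = (2, 2).
v_1 = A·v_0 = (0, 6).
v_2 = A·v_1 = (4, 0).
v_3 = A·v_2 = (2, 5).
v_4 = A·v_3 = (2, 6).

v_4 = (2, 6)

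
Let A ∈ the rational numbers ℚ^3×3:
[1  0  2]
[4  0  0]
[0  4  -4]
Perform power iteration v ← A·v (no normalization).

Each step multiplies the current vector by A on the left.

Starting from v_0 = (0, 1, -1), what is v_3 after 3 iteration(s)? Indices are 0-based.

v_3 = (-50, 56, 96)

v_0 = (0, 1, -1).
v_1 = A·v_0 = (-2, 0, 8).
v_2 = A·v_1 = (14, -8, -32).
v_3 = A·v_2 = (-50, 56, 96).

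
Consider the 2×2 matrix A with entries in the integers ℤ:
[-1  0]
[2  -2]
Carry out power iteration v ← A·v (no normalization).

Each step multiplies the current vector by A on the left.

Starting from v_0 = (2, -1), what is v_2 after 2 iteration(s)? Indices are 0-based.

v_0 = (2, -1).
v_1 = A·v_0 = (-2, 6).
v_2 = A·v_1 = (2, -16).

v_2 = (2, -16)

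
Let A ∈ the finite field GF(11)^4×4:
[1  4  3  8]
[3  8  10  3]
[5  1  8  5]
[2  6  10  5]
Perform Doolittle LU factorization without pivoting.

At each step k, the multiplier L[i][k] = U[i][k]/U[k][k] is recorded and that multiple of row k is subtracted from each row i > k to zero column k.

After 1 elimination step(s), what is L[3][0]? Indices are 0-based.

L[3][0] = 2

k=0: U[0][0]=1
  eliminate (1,0): mult=3, new row 1: (0, 7, 1, 1); set L[1][0]=3
  eliminate (2,0): mult=5, new row 2: (0, 3, 4, 9); set L[2][0]=5
  eliminate (3,0): mult=2, new row 3: (0, 9, 4, 0); set L[3][0]=2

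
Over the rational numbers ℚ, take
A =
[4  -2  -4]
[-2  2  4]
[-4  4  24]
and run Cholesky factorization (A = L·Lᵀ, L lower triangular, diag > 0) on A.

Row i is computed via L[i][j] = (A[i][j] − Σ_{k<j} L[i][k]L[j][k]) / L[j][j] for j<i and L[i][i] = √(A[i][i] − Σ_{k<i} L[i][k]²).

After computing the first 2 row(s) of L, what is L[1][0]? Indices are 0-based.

Step 1: L[0][0] = √(4) = 2.
  L[1][0] = (-2) / L[0][0] = -1.
Step 2: L[1][1] = √(1) = 1.

L[1][0] = -1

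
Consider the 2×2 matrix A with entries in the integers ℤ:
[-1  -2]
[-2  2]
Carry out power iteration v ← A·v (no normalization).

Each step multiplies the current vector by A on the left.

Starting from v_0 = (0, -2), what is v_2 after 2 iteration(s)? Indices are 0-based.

v_2 = (4, -16)

v_0 = (0, -2).
v_1 = A·v_0 = (4, -4).
v_2 = A·v_1 = (4, -16).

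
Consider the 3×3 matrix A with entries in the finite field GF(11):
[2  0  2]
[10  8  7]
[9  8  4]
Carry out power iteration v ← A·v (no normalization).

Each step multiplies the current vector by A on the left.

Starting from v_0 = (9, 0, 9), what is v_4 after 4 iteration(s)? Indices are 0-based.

v_0 = (9, 0, 9).
v_1 = A·v_0 = (3, 10, 7).
v_2 = A·v_1 = (9, 5, 3).
v_3 = A·v_2 = (2, 8, 1).
v_4 = A·v_3 = (6, 3, 9).

v_4 = (6, 3, 9)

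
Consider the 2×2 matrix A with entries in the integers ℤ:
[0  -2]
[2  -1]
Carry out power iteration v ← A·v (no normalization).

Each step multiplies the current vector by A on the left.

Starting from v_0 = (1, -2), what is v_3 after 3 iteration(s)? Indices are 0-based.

v_0 = (1, -2).
v_1 = A·v_0 = (4, 4).
v_2 = A·v_1 = (-8, 4).
v_3 = A·v_2 = (-8, -20).

v_3 = (-8, -20)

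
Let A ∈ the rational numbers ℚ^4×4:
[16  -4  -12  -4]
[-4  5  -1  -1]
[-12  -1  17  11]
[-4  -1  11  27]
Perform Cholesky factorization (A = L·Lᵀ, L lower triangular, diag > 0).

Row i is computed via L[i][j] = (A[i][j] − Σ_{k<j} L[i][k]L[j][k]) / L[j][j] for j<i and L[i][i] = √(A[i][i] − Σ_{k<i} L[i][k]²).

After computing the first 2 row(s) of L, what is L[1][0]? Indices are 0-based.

Step 1: L[0][0] = √(16) = 4.
  L[1][0] = (-4) / L[0][0] = -1.
Step 2: L[1][1] = √(4) = 2.

L[1][0] = -1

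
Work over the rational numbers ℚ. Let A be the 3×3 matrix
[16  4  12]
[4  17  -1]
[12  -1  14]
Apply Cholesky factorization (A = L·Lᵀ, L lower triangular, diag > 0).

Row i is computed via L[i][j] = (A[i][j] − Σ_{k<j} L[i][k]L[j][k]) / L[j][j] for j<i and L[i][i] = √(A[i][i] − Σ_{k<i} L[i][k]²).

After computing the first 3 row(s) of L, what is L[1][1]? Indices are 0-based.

Step 1: L[0][0] = √(16) = 4.
  L[1][0] = (4) / L[0][0] = 1.
Step 2: L[1][1] = √(16) = 4.
  L[2][0] = (12) / L[0][0] = 3.
  L[2][1] = (-4) / L[1][1] = -1.
Step 3: L[2][2] = √(4) = 2.

L[1][1] = 4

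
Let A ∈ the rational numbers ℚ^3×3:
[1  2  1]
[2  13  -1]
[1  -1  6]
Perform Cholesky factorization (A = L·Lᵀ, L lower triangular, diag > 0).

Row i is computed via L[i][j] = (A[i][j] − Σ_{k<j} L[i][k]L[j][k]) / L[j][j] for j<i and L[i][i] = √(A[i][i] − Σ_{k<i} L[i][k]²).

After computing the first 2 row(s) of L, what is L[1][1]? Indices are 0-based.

L[1][1] = 3

Step 1: L[0][0] = √(1) = 1.
  L[1][0] = (2) / L[0][0] = 2.
Step 2: L[1][1] = √(9) = 3.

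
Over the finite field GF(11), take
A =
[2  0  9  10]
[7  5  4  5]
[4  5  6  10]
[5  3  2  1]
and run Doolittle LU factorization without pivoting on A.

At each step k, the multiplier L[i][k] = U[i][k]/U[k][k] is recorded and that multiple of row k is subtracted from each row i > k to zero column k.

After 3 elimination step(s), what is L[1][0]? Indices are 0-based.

L[1][0] = 9

Step 1: pivot at (0,0) is 2.
  row1 ← row1 − (9)·row0  ⇒  L[1][0]=9, U row1=(0, 5, 0, 3)
  row2 ← row2 − (2)·row0  ⇒  L[2][0]=2, U row2=(0, 5, 10, 1)
  row3 ← row3 − (8)·row0  ⇒  L[3][0]=8, U row3=(0, 3, 7, 9)
Step 2: pivot at (1,1) is 5.
  row2 ← row2 − (1)·row1  ⇒  L[2][1]=1, U row2=(0, 0, 10, 9)
  row3 ← row3 − (5)·row1  ⇒  L[3][1]=5, U row3=(0, 0, 7, 5)
Step 3: pivot at (2,2) is 10.
  row3 ← row3 − (4)·row2  ⇒  L[3][2]=4, U row3=(0, 0, 0, 2)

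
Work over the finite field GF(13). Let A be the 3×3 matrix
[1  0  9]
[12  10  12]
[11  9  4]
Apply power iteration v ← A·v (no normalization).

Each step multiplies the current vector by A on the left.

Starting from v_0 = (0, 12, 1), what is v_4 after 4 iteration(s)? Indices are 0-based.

v_0 = (0, 12, 1).
v_1 = A·v_0 = (9, 2, 8).
v_2 = A·v_1 = (3, 3, 6).
v_3 = A·v_2 = (5, 8, 6).
v_4 = A·v_3 = (7, 4, 8).

v_4 = (7, 4, 8)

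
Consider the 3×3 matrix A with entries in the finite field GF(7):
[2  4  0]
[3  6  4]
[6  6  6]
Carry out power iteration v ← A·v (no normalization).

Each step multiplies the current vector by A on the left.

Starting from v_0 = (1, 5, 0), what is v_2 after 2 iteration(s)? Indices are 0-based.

v_0 = (1, 5, 0).
v_1 = A·v_0 = (1, 5, 1).
v_2 = A·v_1 = (1, 2, 0).

v_2 = (1, 2, 0)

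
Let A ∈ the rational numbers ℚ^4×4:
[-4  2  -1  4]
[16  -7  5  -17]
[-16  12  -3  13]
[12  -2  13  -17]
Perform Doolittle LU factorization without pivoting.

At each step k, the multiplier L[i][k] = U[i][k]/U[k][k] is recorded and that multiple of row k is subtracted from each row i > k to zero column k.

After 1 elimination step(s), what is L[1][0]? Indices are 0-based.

L[1][0] = -4

Step 1: pivot at (0,0) is -4.
  row1 ← row1 − (-4)·row0  ⇒  L[1][0]=-4, U row1=(0, 1, 1, -1)
  row2 ← row2 − (4)·row0  ⇒  L[2][0]=4, U row2=(0, 4, 1, -3)
  row3 ← row3 − (-3)·row0  ⇒  L[3][0]=-3, U row3=(0, 4, 10, -5)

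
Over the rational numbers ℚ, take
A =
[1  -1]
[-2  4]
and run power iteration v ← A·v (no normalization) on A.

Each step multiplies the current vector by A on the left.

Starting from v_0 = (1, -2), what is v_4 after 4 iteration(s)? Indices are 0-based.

v_0 = (1, -2).
v_1 = A·v_0 = (3, -10).
v_2 = A·v_1 = (13, -46).
v_3 = A·v_2 = (59, -210).
v_4 = A·v_3 = (269, -958).

v_4 = (269, -958)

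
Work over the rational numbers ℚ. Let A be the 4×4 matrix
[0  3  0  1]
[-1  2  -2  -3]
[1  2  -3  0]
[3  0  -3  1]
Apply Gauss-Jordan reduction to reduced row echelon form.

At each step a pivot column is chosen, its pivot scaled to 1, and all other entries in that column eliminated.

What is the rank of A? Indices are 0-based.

rank = 4

pivot(0,0): swap R0↔R1
pivot(0,0)=-1: scale R0 → (1, -2, 2, 3)
  clear (2,0): R2 −= (1)R0 → (0, 4, -5, -3)
  clear (3,0): R3 −= (3)R0 → (0, 6, -9, -8)
pivot(1,1)=3: scale R1 → (0, 1, 0, 1/3)
  clear (0,1): R0 −= (-2)R1 → (1, 0, 2, 11/3)
  clear (2,1): R2 −= (4)R1 → (0, 0, -5, -13/3)
  clear (3,1): R3 −= (6)R1 → (0, 0, -9, -10)
pivot(2,2)=-5: scale R2 → (0, 0, 1, 13/15)
  clear (0,2): R0 −= (2)R2 → (1, 0, 0, 29/15)
  clear (3,2): R3 −= (-9)R2 → (0, 0, 0, -11/5)
pivot(3,3)=-11/5: scale R3 → (0, 0, 0, 1)
  clear (0,3): R0 −= (29/15)R3 → (1, 0, 0, 0)
  clear (1,3): R1 −= (1/3)R3 → (0, 1, 0, 0)
  clear (2,3): R2 −= (13/15)R3 → (0, 0, 1, 0)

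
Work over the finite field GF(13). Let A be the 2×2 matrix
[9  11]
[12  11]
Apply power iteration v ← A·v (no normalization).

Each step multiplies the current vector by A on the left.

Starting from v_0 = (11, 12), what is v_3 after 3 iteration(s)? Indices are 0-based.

v_0 = (11, 12).
v_1 = A·v_0 = (10, 4).
v_2 = A·v_1 = (4, 8).
v_3 = A·v_2 = (7, 6).

v_3 = (7, 6)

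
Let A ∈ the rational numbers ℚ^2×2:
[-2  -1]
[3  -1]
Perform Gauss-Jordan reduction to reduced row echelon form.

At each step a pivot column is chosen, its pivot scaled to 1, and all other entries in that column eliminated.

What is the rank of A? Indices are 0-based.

rank = 2

[1] R0 /= -2  ⇒  (1, 1/2)
     R1 -= 3·R0  ⇒  (0, -5/2)
[2] R1 /= -5/2  ⇒  (0, 1)
     R0 -= 1/2·R1  ⇒  (1, 0)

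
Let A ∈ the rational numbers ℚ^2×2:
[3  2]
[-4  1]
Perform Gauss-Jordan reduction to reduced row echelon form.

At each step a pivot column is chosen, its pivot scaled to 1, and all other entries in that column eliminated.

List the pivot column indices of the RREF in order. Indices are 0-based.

pivot columns: 0, 1

step 1: normalize row 0 (÷3) = (1, 2/3)
  row 1: subtract -4×row0 = (0, 11/3)
step 2: normalize row 1 (÷11/3) = (0, 1)
  row 0: subtract 2/3×row1 = (1, 0)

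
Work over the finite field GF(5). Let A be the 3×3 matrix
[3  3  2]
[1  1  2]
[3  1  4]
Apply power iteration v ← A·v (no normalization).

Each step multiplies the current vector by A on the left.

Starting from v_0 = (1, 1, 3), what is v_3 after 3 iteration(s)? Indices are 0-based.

v_3 = (3, 0, 0)

v_0 = (1, 1, 3).
v_1 = A·v_0 = (2, 3, 1).
v_2 = A·v_1 = (2, 2, 3).
v_3 = A·v_2 = (3, 0, 0).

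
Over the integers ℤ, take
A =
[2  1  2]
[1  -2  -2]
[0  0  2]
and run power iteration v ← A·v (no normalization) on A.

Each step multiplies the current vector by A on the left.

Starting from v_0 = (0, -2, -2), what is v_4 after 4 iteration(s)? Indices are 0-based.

v_4 = (-108, -86, -32)

v_0 = (0, -2, -2).
v_1 = A·v_0 = (-6, 8, -4).
v_2 = A·v_1 = (-12, -14, -8).
v_3 = A·v_2 = (-54, 32, -16).
v_4 = A·v_3 = (-108, -86, -32).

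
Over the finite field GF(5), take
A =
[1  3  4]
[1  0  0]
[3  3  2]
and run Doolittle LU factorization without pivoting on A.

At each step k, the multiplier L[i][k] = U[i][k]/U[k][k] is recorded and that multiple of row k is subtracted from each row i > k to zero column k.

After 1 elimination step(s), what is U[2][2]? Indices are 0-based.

[col 0] pivot 1
  R1 -= 1*R0 → (0, 2, 1)  (L[1][0] := 1)
  R2 -= 3*R0 → (0, 4, 0)  (L[2][0] := 3)

U[2][2] = 0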